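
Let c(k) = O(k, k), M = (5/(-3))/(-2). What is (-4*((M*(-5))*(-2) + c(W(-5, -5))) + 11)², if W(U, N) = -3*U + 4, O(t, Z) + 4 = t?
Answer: 61009/9 ≈ 6778.8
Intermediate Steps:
O(t, Z) = -4 + t
W(U, N) = 4 - 3*U
M = ⅚ (M = (5*(-⅓))*(-½) = -5/3*(-½) = ⅚ ≈ 0.83333)
c(k) = -4 + k
(-4*((M*(-5))*(-2) + c(W(-5, -5))) + 11)² = (-4*(((⅚)*(-5))*(-2) + (-4 + (4 - 3*(-5)))) + 11)² = (-4*(-25/6*(-2) + (-4 + (4 + 15))) + 11)² = (-4*(25/3 + (-4 + 19)) + 11)² = (-4*(25/3 + 15) + 11)² = (-4*70/3 + 11)² = (-280/3 + 11)² = (-247/3)² = 61009/9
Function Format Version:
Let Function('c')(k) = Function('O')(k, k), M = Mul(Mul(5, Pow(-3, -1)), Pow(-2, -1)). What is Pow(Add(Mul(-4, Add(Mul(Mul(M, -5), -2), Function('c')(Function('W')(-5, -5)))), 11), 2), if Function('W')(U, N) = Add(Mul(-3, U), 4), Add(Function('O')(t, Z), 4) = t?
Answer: Rational(61009, 9) ≈ 6778.8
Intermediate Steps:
Function('O')(t, Z) = Add(-4, t)
Function('W')(U, N) = Add(4, Mul(-3, U))
M = Rational(5, 6) (M = Mul(Mul(5, Rational(-1, 3)), Rational(-1, 2)) = Mul(Rational(-5, 3), Rational(-1, 2)) = Rational(5, 6) ≈ 0.83333)
Function('c')(k) = Add(-4, k)
Pow(Add(Mul(-4, Add(Mul(Mul(M, -5), -2), Function('c')(Function('W')(-5, -5)))), 11), 2) = Pow(Add(Mul(-4, Add(Mul(Mul(Rational(5, 6), -5), -2), Add(-4, Add(4, Mul(-3, -5))))), 11), 2) = Pow(Add(Mul(-4, Add(Mul(Rational(-25, 6), -2), Add(-4, Add(4, 15)))), 11), 2) = Pow(Add(Mul(-4, Add(Rational(25, 3), Add(-4, 19))), 11), 2) = Pow(Add(Mul(-4, Add(Rational(25, 3), 15)), 11), 2) = Pow(Add(Mul(-4, Rational(70, 3)), 11), 2) = Pow(Add(Rational(-280, 3), 11), 2) = Pow(Rational(-247, 3), 2) = Rational(61009, 9)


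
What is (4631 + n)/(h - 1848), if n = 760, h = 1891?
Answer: 5391/43 ≈ 125.37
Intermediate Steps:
(4631 + n)/(h - 1848) = (4631 + 760)/(1891 - 1848) = 5391/43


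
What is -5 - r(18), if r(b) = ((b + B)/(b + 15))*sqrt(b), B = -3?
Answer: -5 - 15*sqrt(2)/11 ≈ -6.9285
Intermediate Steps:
r(b) = sqrt(b)*(-3 + b)/(15 + b) (r(b) = ((b - 3)/(b + 15))*sqrt(b) = ((-3 + b)/(15 + b))*sqrt(b) = sqrt(b)*(-3 + b)/(15 + b))
-5 - r(18) = -5 - sqrt(18)*(-3 + 18)/(15 + 18) = -5 - 3*sqrt(2)*15/33 = -5 - 15*sqrt(2)/11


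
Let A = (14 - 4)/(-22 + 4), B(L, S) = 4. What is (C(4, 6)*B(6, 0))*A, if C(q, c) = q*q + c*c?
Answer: -1040/9 ≈ -115.56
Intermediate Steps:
C(q, c) = c² + q² (C(q, c) = q² + c² = c² + q²)
A = -5/9 (A = 10/(-18) = 10*(-1/18) = -5/9 ≈ -0.55556)
(C(4, 6)*B(6, 0))*A = ((6² + 4²)*4)*(-5/9) = ((36 + 16)*4)*(-5/9) = (52*4)*(-5/9) = 208*(-5/9) = -1040/9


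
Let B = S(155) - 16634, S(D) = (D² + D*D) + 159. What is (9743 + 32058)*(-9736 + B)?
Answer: 912892039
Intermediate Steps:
S(D) = 159 + 2*D² (S(D) = (D² + D²) + 159 = 2*D² + 159 = 159 + 2*D²)
B = 31575 (B = (159 + 2*155²) - 16634 = (159 + 2*24025) - 16634 = (159 + 48050) - 16634 = 48209 - 16634 = 31575)
(9743 + 32058)*(-9736 + B) = (9743 + 32058)*(-9736 + 31575) = 41801*21839 = 912892039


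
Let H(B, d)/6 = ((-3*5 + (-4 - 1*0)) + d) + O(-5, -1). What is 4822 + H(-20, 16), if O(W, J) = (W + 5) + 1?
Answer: 4810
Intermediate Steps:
O(W, J) = 6 + W (O(W, J) = (5 + W) + 1 = 6 + W)
H(B, d) = -108 + 6*d (H(B, d) = 6*(((-3*5 + (-4 - 1*0)) + d) + (6 - 5)) = 6*(((-15 + (-4 + 0)) + d) + 1) = 6*(((-15 - 4) + d) + 1) = 6*((-19 + d) + 1) = 6*(-18 + d) = -108 + 6*d)
4822 + H(-20, 16) = 4822 + (-108 + 6*16) = 4822 + (-108 + 96) = 4822 - 12 = 4810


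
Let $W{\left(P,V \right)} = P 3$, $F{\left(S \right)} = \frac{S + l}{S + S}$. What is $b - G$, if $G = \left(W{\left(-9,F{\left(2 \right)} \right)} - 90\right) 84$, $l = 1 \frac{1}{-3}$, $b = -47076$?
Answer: $-37248$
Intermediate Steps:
$l = - \frac{1}{3}$ ($l = 1 \left(- \frac{1}{3}\right) = - \frac{1}{3} \approx -0.33333$)
$F{\left(S \right)} = \frac{- \frac{1}{3} + S}{2 S}$ ($F{\left(S \right)} = \frac{S - \frac{1}{3}}{S + S} = \frac{- \frac{1}{3} + S}{2 S}$)
$W{\left(P,V \right)} = 3 P$
$G = -9828$ ($G = \left(3 \left(-9\right) - 90\right) 84 = \left(-27 - 90\right) 84 = \left(-117\right) 84 = -9828$)
$b - G = -47076 - -9828 = -47076 + 9828 = -37248$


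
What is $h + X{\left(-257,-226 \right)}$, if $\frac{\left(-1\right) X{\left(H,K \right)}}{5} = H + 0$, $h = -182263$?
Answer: $-180978$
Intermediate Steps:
$X{\left(H,K \right)} = - 5 H$ ($X{\left(H,K \right)} = - 5 \left(H + 0\right) = - 5 H$)
$h + X{\left(-257,-226 \right)} = -182263 - -1285 = -182263 + 1285 = -180978$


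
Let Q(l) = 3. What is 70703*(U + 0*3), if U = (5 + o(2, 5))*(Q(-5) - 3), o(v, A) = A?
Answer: 0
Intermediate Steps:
U = 0 (U = (5 + 5)*(3 - 3) = 10*0 = 0)
70703*(U + 0*3) = 70703*(0 + 0*3) = 70703*(0 + 0) = 70703*0 = 0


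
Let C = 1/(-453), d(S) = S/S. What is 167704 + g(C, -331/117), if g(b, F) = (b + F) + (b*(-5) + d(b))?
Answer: 2962794410/17667 ≈ 1.6770e+5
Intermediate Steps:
d(S) = 1
C = -1/453 ≈ -0.0022075
g(b, F) = 1 + F - 4*b (g(b, F) = (b + F) + (b*(-5) + 1) = (F + b) + (-5*b + 1) = (F + b) + (1 - 5*b) = 1 + F - 4*b)
167704 + g(C, -331/117) = 167704 + (1 - 331/117 - 4*(-1/453)) = 167704 + (1 - 331*1/117 + 4/453) = 167704 + (1 - 331/117 + 4/453) = 167704 - 32158/17667 = 2962794410/17667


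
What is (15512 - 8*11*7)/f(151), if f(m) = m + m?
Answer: 7448/151 ≈ 49.325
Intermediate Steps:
f(m) = 2*m
(15512 - 8*11*7)/f(151) = (15512 - 8*11*7)/((2*151)) = (15512 - 88*7)/302 = (15512 - 1*616)*(1/302) = (15512 - 616)*(1/302) = 14896*(1/302) = 7448/151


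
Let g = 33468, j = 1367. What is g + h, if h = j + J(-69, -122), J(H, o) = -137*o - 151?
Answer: 51398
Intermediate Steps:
J(H, o) = -151 - 137*o
h = 17930 (h = 1367 + (-151 - 137*(-122)) = 1367 + (-151 + 16714) = 1367 + 16563 = 17930)
g + h = 33468 + 17930 = 51398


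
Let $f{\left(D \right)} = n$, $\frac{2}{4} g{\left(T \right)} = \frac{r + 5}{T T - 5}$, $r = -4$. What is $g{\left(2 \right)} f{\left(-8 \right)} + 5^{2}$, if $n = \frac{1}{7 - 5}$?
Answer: $24$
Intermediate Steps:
$n = \frac{1}{2} \approx 0.5$
$g{\left(T \right)} = \frac{2}{-5 + T^{2}}$ ($g{\left(T \right)} = 2 \frac{-4 + 5}{T T - 5} = 2 \cdot 1 \frac{1}{T^{2} - 5} = 2 \cdot 1 \frac{1}{-5 + T^{2}} = \frac{2}{-5 + T^{2}}$)
$f{\left(D \right)} = \frac{1}{2}$
$g{\left(2 \right)} f{\left(-8 \right)} + 5^{2} = \frac{2}{-5 + 2^{2}} \cdot \frac{1}{2} + 5^{2} = \frac{2}{-5 + 4} \cdot \frac{1}{2} + 25 = \frac{2}{-1} \cdot \frac{1}{2} + 25 = 2 \left(-1\right) \frac{1}{2} + 25 = \left(-2\right) \frac{1}{2} + 25 = -1 + 25 = 24$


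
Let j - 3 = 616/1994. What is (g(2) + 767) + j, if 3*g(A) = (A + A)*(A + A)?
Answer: 2319946/2991 ≈ 775.64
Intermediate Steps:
j = 3299/997 (j = 3 + 616/1994 = 3 + 616*(1/1994) = 3 + 308/997 = 3299/997 ≈ 3.3089)
g(A) = 4*A**2/3 (g(A) = ((A + A)*(A + A))/3 = ((2*A)*(2*A))/3 = (4*A**2)/3 = 4*A**2/3)
(g(2) + 767) + j = ((4/3)*2**2 + 767) + 3299/997 = ((4/3)*4 + 767) + 3299/997 = (16/3 + 767) + 3299/997 = 2317/3 + 3299/997 = 2319946/2991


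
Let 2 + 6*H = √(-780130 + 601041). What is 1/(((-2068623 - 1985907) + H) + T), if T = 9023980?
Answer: 178900188/889035479802293 - 6*I*√179089/889035479802293 ≈ 2.0123e-7 - 2.8561e-12*I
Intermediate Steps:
H = -⅓ + I*√179089/6 (H = -⅓ + √(-780130 + 601041)/6 = -⅓ + √(-179089)/6 = -⅓ + (I*√179089)/6 = -⅓ + I*√179089/6 ≈ -0.33333 + 70.531*I)
1/(((-2068623 - 1985907) + H) + T) = 1/(((-2068623 - 1985907) + (-⅓ + I*√179089/6)) + 9023980) = 1/((-4054530 + (-⅓ + I*√179089/6)) + 9023980) = 1/((-12163591/3 + I*√179089/6) + 9023980) = 1/(14908349/3 + I*√179089/6)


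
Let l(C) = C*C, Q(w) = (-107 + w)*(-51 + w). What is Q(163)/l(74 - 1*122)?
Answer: 49/18 ≈ 2.7222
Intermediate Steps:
l(C) = C²
Q(163)/l(74 - 1*122) = (5457 + 163² - 158*163)/((74 - 1*122)²) = (5457 + 26569 - 25754)/((74 - 122)²) = 6272/((-48)²) = 6272/2304 = 6272*(1/2304) = 49/18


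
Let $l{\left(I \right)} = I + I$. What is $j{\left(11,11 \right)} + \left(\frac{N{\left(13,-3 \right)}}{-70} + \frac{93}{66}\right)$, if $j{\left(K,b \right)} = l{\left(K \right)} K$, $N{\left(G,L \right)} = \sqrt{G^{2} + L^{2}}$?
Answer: $\frac{5355}{22} - \frac{\sqrt{178}}{70} \approx 243.22$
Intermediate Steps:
$l{\left(I \right)} = 2 I$
$j{\left(K,b \right)} = 2 K^{2}$ ($j{\left(K,b \right)} = 2 K K = 2 K^{2}$)
$j{\left(11,11 \right)} + \left(\frac{N{\left(13,-3 \right)}}{-70} + \frac{93}{66}\right) = 2 \cdot 11^{2} + \left(\frac{\sqrt{13^{2} + \left(-3\right)^{2}}}{-70} + \frac{93}{66}\right) = 2 \cdot 121 + \left(\sqrt{169 + 9} \left(- \frac{1}{70}\right) + 93 \cdot \frac{1}{66}\right) = 242 + \left(\sqrt{178} \left(- \frac{1}{70}\right) + \frac{31}{22}\right) = 242 + \left(- \frac{\sqrt{178}}{70} + \frac{31}{22}\right) = 242 + \left(\frac{31}{22} - \frac{\sqrt{178}}{70}\right) = \frac{5355}{22} - \frac{\sqrt{178}}{70}$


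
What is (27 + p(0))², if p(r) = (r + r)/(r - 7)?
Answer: 729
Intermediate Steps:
p(r) = 2*r/(-7 + r) (p(r) = (2*r)/(-7 + r) = 2*r/(-7 + r))
(27 + p(0))² = (27 + 2*0/(-7 + 0))² = (27 + 2*0/(-7))² = (27 + 2*0*(-⅐))² = (27 + 0)² = 27² = 729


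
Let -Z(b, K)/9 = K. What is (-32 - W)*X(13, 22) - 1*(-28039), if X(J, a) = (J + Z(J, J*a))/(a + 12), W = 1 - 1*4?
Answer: 1027595/34 ≈ 30223.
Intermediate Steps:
Z(b, K) = -9*K
W = -3 (W = 1 - 4 = -3)
X(J, a) = (J - 9*J*a)/(12 + a) (X(J, a) = (J - 9*J*a)/(a + 12) = (J - 9*J*a)/(12 + a))
(-32 - W)*X(13, 22) - 1*(-28039) = (-32 - 1*(-3))*(13*(1 - 9*22)/(12 + 22)) - 1*(-28039) = (-32 + 3)*(13*(1 - 198)/34) + 28039 = -377*(-197)/34 + 28039 = -29*(-2561/34) + 28039 = 74269/34 + 28039 = 1027595/34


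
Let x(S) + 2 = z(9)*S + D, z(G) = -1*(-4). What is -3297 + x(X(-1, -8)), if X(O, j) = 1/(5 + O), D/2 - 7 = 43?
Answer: -3198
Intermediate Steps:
D = 100 (D = 14 + 2*43 = 14 + 86 = 100)
z(G) = 4
x(S) = 98 + 4*S (x(S) = -2 + (4*S + 100) = -2 + (100 + 4*S) = 98 + 4*S)
-3297 + x(X(-1, -8)) = -3297 + (98 + 4/(5 - 1)) = -3297 + (98 + 4/4) = -3297 + (98 + 4*(¼)) = -3297 + (98 + 1) = -3297 + 99 = -3198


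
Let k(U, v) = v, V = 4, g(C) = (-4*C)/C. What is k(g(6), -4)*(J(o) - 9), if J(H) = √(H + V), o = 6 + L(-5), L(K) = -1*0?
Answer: 36 - 4*√10 ≈ 23.351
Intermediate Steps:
g(C) = -4
L(K) = 0
o = 6 (o = 6 + 0 = 6)
J(H) = √(4 + H) (J(H) = √(H + 4) = √(4 + H))
k(g(6), -4)*(J(o) - 9) = -4*(√(4 + 6) - 9) = -4*(√10 - 9) = -4*(-9 + √10) = 36 - 4*√10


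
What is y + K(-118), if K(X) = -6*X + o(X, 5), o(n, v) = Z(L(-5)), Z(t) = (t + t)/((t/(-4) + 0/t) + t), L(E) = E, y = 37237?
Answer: 113843/3 ≈ 37948.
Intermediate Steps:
Z(t) = 8/3 (Z(t) = (2*t)/((t*(-¼) + 0) + t) = (2*t)/((-t/4 + 0) + t) = (2*t)/(-t/4 + t) = (2*t)/((3*t/4)) = (2*t)*(4/(3*t)) = 8/3)
o(n, v) = 8/3
K(X) = 8/3 - 6*X (K(X) = -6*X + 8/3 = 8/3 - 6*X)
y + K(-118) = 37237 + (8/3 - 6*(-118)) = 37237 + (8/3 + 708) = 37237 + 2132/3 = 113843/3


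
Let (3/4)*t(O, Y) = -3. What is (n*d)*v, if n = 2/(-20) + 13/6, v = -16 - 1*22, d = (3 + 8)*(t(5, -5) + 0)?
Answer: 51832/15 ≈ 3455.5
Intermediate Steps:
t(O, Y) = -4 (t(O, Y) = (4/3)*(-3) = -4)
d = -44 (d = (3 + 8)*(-4 + 0) = 11*(-4) = -44)
v = -38 (v = -16 - 22 = -38)
n = 31/15 (n = 2*(-1/20) + 13*(1/6) = -1/10 + 13/6 = 31/15 ≈ 2.0667)
(n*d)*v = ((31/15)*(-44))*(-38) = -1364/15*(-38) = 51832/15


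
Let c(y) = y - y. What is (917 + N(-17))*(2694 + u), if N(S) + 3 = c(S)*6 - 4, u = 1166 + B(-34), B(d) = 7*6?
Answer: 3550820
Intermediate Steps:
c(y) = 0
B(d) = 42
u = 1208 (u = 1166 + 42 = 1208)
N(S) = -7 (N(S) = -3 + (0*6 - 4) = -3 + (0 - 4) = -3 - 4 = -7)
(917 + N(-17))*(2694 + u) = (917 - 7)*(2694 + 1208) = 910*3902 = 3550820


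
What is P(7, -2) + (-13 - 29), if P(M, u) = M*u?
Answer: -56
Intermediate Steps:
P(7, -2) + (-13 - 29) = 7*(-2) + (-13 - 29) = -14 - 42 = -56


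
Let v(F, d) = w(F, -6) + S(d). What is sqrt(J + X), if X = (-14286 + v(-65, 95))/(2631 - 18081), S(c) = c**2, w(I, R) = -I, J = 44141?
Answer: sqrt(11707385923)/515 ≈ 210.10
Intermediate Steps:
v(F, d) = d**2 - F (v(F, d) = -F + d**2 = d**2 - F)
X = 866/2575 (X = (-14286 + (95**2 - 1*(-65)))/(2631 - 18081) = (-14286 + (9025 + 65))/(-15450) = (-14286 + 9090)*(-1/15450) = -5196*(-1/15450) = 866/2575 ≈ 0.33631)
sqrt(J + X) = sqrt(44141 + 866/2575) = sqrt(113663941/2575) = sqrt(11707385923)/515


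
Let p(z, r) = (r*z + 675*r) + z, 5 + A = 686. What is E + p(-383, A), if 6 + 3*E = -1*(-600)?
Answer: 198667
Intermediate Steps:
A = 681 (A = -5 + 686 = 681)
E = 198 (E = -2 + (-1*(-600))/3 = -2 + (1/3)*600 = -2 + 200 = 198)
p(z, r) = z + 675*r + r*z (p(z, r) = (675*r + r*z) + z = z + 675*r + r*z)
E + p(-383, A) = 198 + (-383 + 675*681 + 681*(-383)) = 198 + (-383 + 459675 - 260823) = 198 + 198469 = 198667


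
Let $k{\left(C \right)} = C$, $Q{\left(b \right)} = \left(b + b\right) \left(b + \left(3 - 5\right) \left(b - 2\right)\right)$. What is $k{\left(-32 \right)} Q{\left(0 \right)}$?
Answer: $0$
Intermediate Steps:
$Q{\left(b \right)} = 2 b \left(4 - b\right)$ ($Q{\left(b \right)} = 2 b \left(b - 2 \left(-2 + b\right)\right) = 2 b \left(b - \left(-4 + 2 b\right)\right) = 2 b \left(4 - b\right)$)
$k{\left(-32 \right)} Q{\left(0 \right)} = - 32 \cdot 2 \cdot 0 \left(4 - 0\right) = - 32 \cdot 2 \cdot 0 \left(4 + 0\right) = - 32 \cdot 2 \cdot 0 \cdot 4 = \left(-32\right) 0 = 0$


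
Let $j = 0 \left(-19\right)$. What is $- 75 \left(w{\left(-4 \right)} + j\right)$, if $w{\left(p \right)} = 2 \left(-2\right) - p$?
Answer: $0$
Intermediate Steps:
$w{\left(p \right)} = -4 - p$
$j = 0$
$- 75 \left(w{\left(-4 \right)} + j\right) = - 75 \left(\left(-4 - -4\right) + 0\right) = - 75 \left(\left(-4 + 4\right) + 0\right) = - 75 \left(0 + 0\right) = \left(-75\right) 0 = 0$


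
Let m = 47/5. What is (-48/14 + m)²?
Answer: 43681/1225 ≈ 35.658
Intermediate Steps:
m = 47/5 (m = 47*(⅕) = 47/5 ≈ 9.4000)
(-48/14 + m)² = (-48/14 + 47/5)² = (-48*1/14 + 47/5)² = (-24/7 + 47/5)² = (209/35)² = 43681/1225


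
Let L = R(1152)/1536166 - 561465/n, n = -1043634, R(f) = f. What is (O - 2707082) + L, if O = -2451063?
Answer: -1378251959403932137/267199177874 ≈ -5.1581e+6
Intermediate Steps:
L = 143950951593/267199177874 (L = 1152/1536166 - 561465/(-1043634) = 1152*(1/1536166) - 561465*(-1/1043634) = 576/768083 + 187155/347878 = 143950951593/267199177874 ≈ 0.53874)
(O - 2707082) + L = (-2451063 - 2707082) + 143950951593/267199177874 = -5158145 + 143950951593/267199177874 = -1378251959403932137/267199177874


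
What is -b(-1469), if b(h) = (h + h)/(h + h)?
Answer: -1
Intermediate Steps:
b(h) = 1 (b(h) = (2*h)/((2*h)) = (2*h)*(1/(2*h)) = 1)
-b(-1469) = -1*1 = -1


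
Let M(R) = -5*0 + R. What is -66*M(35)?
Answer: -2310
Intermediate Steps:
M(R) = R (M(R) = 0 + R = R)
-66*M(35) = -66*35 = -2310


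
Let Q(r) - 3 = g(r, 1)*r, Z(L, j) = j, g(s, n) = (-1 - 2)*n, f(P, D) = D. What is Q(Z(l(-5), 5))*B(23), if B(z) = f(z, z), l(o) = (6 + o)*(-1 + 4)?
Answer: -276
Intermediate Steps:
g(s, n) = -3*n
l(o) = 18 + 3*o (l(o) = (6 + o)*3 = 18 + 3*o)
B(z) = z
Q(r) = 3 - 3*r (Q(r) = 3 + (-3*1)*r = 3 - 3*r)
Q(Z(l(-5), 5))*B(23) = (3 - 3*5)*23 = (3 - 15)*23 = -12*23 = -276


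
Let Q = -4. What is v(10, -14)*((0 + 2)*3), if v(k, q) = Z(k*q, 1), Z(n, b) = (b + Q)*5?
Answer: -90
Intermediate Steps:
Z(n, b) = -20 + 5*b (Z(n, b) = (b - 4)*5 = (-4 + b)*5 = -20 + 5*b)
v(k, q) = -15 (v(k, q) = -20 + 5*1 = -20 + 5 = -15)
v(10, -14)*((0 + 2)*3) = -15*(0 + 2)*3 = -30*3 = -15*6 = -90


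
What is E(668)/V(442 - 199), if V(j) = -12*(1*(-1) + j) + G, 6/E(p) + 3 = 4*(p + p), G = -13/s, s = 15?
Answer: -90/232723393 ≈ -3.8673e-7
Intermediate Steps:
G = -13/15 ≈ -0.86667
E(p) = 6/(-3 + 8*p) (E(p) = 6/(-3 + 4*(p + p)) = 6/(-3 + 4*(2*p)) = 6/(-3 + 8*p))
V(j) = 167/15 - 12*j (V(j) = -12*(1*(-1) + j) - 13/15 = -12*(-1 + j) - 13/15 = (12 - 12*j) - 13/15 = 167/15 - 12*j)
E(668)/V(442 - 199) = (6/(-3 + 8*668))/(167/15 - 12*(442 - 199)) = (6/(-3 + 5344))/(167/15 - 12*243) = (6/5341)/(167/15 - 2916) = (6*(1/5341))/(-43573/15) = (6/5341)*(-15/43573) = -90/232723393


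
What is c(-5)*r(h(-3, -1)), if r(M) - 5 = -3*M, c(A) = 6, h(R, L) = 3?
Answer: -24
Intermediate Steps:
r(M) = 5 - 3*M
c(-5)*r(h(-3, -1)) = 6*(5 - 3*3) = 6*(5 - 9) = 6*(-4) = -24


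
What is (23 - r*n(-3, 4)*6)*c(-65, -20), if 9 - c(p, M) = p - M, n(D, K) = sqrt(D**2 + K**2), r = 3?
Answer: -3618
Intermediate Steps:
c(p, M) = 9 + M - p (c(p, M) = 9 - (p - M) = 9 + (M - p) = 9 + M - p)
(23 - r*n(-3, 4)*6)*c(-65, -20) = (23 - 3*sqrt((-3)**2 + 4**2)*6)*(9 - 20 - 1*(-65)) = (23 - 3*sqrt(9 + 16)*6)*(9 - 20 + 65) = (23 - 3*sqrt(25)*6)*54 = (23 - 3*5*6)*54 = (23 - 15*6)*54 = (23 - 1*90)*54 = (23 - 90)*54 = -67*54 = -3618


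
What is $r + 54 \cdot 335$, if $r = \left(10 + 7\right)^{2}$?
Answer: $18379$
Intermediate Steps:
$r = 289$ ($r = 17^{2} = 289$)
$r + 54 \cdot 335 = 289 + 54 \cdot 335 = 289 + 18090 = 18379$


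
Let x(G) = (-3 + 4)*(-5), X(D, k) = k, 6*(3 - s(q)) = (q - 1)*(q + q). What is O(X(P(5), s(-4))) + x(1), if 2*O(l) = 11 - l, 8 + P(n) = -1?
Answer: 7/3 ≈ 2.3333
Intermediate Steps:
P(n) = -9 (P(n) = -8 - 1 = -9)
s(q) = 3 - q*(-1 + q)/3 (s(q) = 3 - (q - 1)*(q + q)/6 = 3 - (-1 + q)*2*q/6 = 3 - q*(-1 + q)/3)
O(l) = 11/2 - l/2 (O(l) = (11 - l)/2 = 11/2 - l/2)
x(G) = -5 (x(G) = 1*(-5) = -5)
O(X(P(5), s(-4))) + x(1) = (11/2 - (3 - ⅓*(-4)² + (⅓)*(-4))/2) - 5 = (11/2 - (3 - ⅓*16 - 4/3)/2) - 5 = (11/2 - (3 - 16/3 - 4/3)/2) - 5 = (11/2 - ½*(-11/3)) - 5 = (11/2 + 11/6) - 5 = 22/3 - 5 = 7/3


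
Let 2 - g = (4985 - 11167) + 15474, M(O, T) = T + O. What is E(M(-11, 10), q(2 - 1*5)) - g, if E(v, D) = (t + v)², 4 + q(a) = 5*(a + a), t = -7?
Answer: 9354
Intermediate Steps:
M(O, T) = O + T
q(a) = -4 + 10*a (q(a) = -4 + 5*(a + a) = -4 + 5*(2*a) = -4 + 10*a)
g = -9290 (g = 2 - ((4985 - 11167) + 15474) = 2 - (-6182 + 15474) = 2 - 1*9292 = 2 - 9292 = -9290)
E(v, D) = (-7 + v)²
E(M(-11, 10), q(2 - 1*5)) - g = (-7 + (-11 + 10))² - 1*(-9290) = (-7 - 1)² + 9290 = (-8)² + 9290 = 64 + 9290 = 9354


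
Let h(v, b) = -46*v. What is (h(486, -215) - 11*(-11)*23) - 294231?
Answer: -313804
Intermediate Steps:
(h(486, -215) - 11*(-11)*23) - 294231 = (-46*486 - 11*(-11)*23) - 294231 = (-22356 + 121*23) - 294231 = (-22356 + 2783) - 294231 = -19573 - 294231 = -313804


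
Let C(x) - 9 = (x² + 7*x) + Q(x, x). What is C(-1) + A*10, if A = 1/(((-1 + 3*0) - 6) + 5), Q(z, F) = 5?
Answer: 3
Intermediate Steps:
C(x) = 14 + x² + 7*x (C(x) = 9 + ((x² + 7*x) + 5) = 9 + (5 + x² + 7*x) = 14 + x² + 7*x)
A = -½ (A = 1/(((-1 + 0) - 6) + 5) = 1/((-1 - 6) + 5) = 1/(-7 + 5) = 1/(-2) = -½ ≈ -0.50000)
C(-1) + A*10 = (14 + (-1)² + 7*(-1)) - ½*10 = (14 + 1 - 7) - 5 = 8 - 5 = 3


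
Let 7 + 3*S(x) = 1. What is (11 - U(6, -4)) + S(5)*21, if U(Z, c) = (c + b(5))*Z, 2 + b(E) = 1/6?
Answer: 4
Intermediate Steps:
b(E) = -11/6 (b(E) = -2 + 1/6 = -2 + 1*(⅙) = -2 + ⅙ = -11/6)
S(x) = -2 (S(x) = -7/3 + (⅓)*1 = -7/3 + ⅓ = -2)
U(Z, c) = Z*(-11/6 + c) (U(Z, c) = (c - 11/6)*Z = (-11/6 + c)*Z = Z*(-11/6 + c))
(11 - U(6, -4)) + S(5)*21 = (11 - 6*(-11 + 6*(-4))/6) - 2*21 = (11 - 6*(-11 - 24)/6) - 42 = (11 - 6*(-35)/6) - 42 = (11 - 1*(-35)) - 42 = (11 + 35) - 42 = 46 - 42 = 4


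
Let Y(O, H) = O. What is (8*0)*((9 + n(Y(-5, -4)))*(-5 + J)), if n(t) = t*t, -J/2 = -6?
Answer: 0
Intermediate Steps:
J = 12 (J = -2*(-6) = 12)
n(t) = t²
(8*0)*((9 + n(Y(-5, -4)))*(-5 + J)) = (8*0)*((9 + (-5)²)*(-5 + 12)) = 0*((9 + 25)*7) = 0*(34*7) = 0*238 = 0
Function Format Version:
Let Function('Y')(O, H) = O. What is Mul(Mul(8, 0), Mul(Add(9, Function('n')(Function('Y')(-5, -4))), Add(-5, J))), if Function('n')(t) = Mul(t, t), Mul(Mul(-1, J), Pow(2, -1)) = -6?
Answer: 0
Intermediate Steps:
J = 12 (J = Mul(-2, -6) = 12)
Function('n')(t) = Pow(t, 2)
Mul(Mul(8, 0), Mul(Add(9, Function('n')(Function('Y')(-5, -4))), Add(-5, J))) = Mul(Mul(8, 0), Mul(Add(9, Pow(-5, 2)), Add(-5, 12))) = Mul(0, Mul(Add(9, 25), 7)) = Mul(0, Mul(34, 7)) = Mul(0, 238) = 0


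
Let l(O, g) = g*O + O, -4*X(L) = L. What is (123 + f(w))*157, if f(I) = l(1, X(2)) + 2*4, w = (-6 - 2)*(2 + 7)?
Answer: 41291/2 ≈ 20646.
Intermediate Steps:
X(L) = -L/4
w = -72 (w = -8*9 = -72)
l(O, g) = O + O*g (l(O, g) = O*g + O = O + O*g)
f(I) = 17/2 (f(I) = 1*(1 - ¼*2) + 2*4 = 1*(1 - ½) + 8 = 1*(½) + 8 = ½ + 8 = 17/2)
(123 + f(w))*157 = (123 + 17/2)*157 = (263/2)*157 = 41291/2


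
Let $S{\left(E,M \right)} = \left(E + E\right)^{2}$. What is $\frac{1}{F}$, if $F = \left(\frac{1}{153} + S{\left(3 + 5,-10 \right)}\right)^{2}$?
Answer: $\frac{23409}{1534210561} \approx 1.5258 \cdot 10^{-5}$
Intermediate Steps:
$S{\left(E,M \right)} = 4 E^{2}$ ($S{\left(E,M \right)} = \left(2 E\right)^{2} = 4 E^{2}$)
$F = \frac{1534210561}{23409}$ ($F = \left(\frac{1}{153} + 4 \left(3 + 5\right)^{2}\right)^{2} = \left(\frac{1}{153} + 4 \cdot 8^{2}\right)^{2} = \left(\frac{1}{153} + 4 \cdot 64\right)^{2} = \left(\frac{1}{153} + 256\right)^{2} = \left(\frac{39169}{153}\right)^{2} = \frac{1534210561}{23409} \approx 65539.0$)
$\frac{1}{F} = \frac{1}{\frac{1534210561}{23409}} = \frac{23409}{1534210561}$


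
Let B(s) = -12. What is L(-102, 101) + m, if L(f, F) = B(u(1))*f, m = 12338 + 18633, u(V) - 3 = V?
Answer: 32195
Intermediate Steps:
u(V) = 3 + V
m = 30971
L(f, F) = -12*f
L(-102, 101) + m = -12*(-102) + 30971 = 1224 + 30971 = 32195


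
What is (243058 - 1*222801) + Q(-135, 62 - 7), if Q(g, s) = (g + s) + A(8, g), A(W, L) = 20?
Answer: 20197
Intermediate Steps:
Q(g, s) = 20 + g + s (Q(g, s) = (g + s) + 20 = 20 + g + s)
(243058 - 1*222801) + Q(-135, 62 - 7) = (243058 - 1*222801) + (20 - 135 + (62 - 7)) = (243058 - 222801) + (20 - 135 + 55) = 20257 - 60 = 20197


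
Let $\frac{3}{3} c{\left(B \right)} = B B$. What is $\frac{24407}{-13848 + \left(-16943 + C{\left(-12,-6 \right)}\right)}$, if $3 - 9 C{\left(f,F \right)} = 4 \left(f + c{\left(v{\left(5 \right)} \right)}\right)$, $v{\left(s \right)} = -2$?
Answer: $- \frac{219663}{277084} \approx -0.79277$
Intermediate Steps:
$c{\left(B \right)} = B^{2}$ ($c{\left(B \right)} = B B = B^{2}$)
$C{\left(f,F \right)} = - \frac{13}{9} - \frac{4 f}{9}$ ($C{\left(f,F \right)} = \frac{1}{3} - \frac{4 \left(f + \left(-2\right)^{2}\right)}{9} = \frac{1}{3} - \frac{4 \left(f + 4\right)}{9} = \frac{1}{3} - \frac{4 \left(4 + f\right)}{9} = \frac{1}{3} - \frac{16 + 4 f}{9} = \frac{1}{3} - \left(\frac{16}{9} + \frac{4 f}{9}\right) = - \frac{13}{9} - \frac{4 f}{9}$)
$\frac{24407}{-13848 + \left(-16943 + C{\left(-12,-6 \right)}\right)} = \frac{24407}{-13848 - \frac{152452}{9}} = \frac{24407}{- \frac{277084}{9}} = 24407 \left(- \frac{9}{277084}\right) = - \frac{219663}{277084}$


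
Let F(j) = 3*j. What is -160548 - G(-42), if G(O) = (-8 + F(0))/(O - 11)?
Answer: -8509052/53 ≈ -1.6055e+5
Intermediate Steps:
G(O) = -8/(-11 + O) (G(O) = (-8 + 3*0)/(O - 11) = (-8 + 0)/(-11 + O) = -8/(-11 + O))
-160548 - G(-42) = -160548 - (-8)/(-11 - 42) = -160548 - (-8)/(-53) = -160548 - (-8)*(-1)/53 = -160548 - 1*8/53 = -160548 - 8/53 = -8509052/53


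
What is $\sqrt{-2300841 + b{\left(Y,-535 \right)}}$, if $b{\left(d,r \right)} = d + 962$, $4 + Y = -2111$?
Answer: $i \sqrt{2301994} \approx 1517.2 i$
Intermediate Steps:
$Y = -2115$ ($Y = -4 - 2111 = -2115$)
$b{\left(d,r \right)} = 962 + d$
$\sqrt{-2300841 + b{\left(Y,-535 \right)}} = \sqrt{-2300841 + \left(962 - 2115\right)} = \sqrt{-2300841 - 1153} = \sqrt{-2301994} = i \sqrt{2301994}$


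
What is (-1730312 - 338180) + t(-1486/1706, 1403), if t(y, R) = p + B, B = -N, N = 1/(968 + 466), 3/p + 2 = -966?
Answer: -1435649286187/694056 ≈ -2.0685e+6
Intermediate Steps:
p = -3/968 (p = 3/(-2 - 966) = 3/(-968) = 3*(-1/968) = -3/968 ≈ -0.0030992)
N = 1/1434 ≈ 0.00069735
B = -1/1434 (B = -1*1/1434 = -1/1434 ≈ -0.00069735)
t(y, R) = -2635/694056 (t(y, R) = -3/968 - 1/1434 = -2635/694056)
(-1730312 - 338180) + t(-1486/1706, 1403) = (-1730312 - 338180) - 2635/694056 = -2068492 - 2635/694056 = -1435649286187/694056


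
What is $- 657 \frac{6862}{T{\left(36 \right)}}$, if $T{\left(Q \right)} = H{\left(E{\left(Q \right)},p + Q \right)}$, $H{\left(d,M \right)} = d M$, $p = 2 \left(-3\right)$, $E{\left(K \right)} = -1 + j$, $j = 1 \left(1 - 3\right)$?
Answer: $\frac{250463}{5} \approx 50093.0$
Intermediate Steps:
$j = -2$ ($j = 1 \left(-2\right) = -2$)
$E{\left(K \right)} = -3$ ($E{\left(K \right)} = -1 - 2 = -3$)
$p = -6$
$H{\left(d,M \right)} = M d$
$T{\left(Q \right)} = 18 - 3 Q$ ($T{\left(Q \right)} = \left(-6 + Q\right) \left(-3\right) = 18 - 3 Q$)
$- 657 \frac{6862}{T{\left(36 \right)}} = - 657 \frac{6862}{18 - 108} = - 657 \frac{6862}{-90} = - 657 \cdot 6862 \left(- \frac{1}{90}\right) = \left(-657\right) \left(- \frac{3431}{45}\right) = \frac{250463}{5}$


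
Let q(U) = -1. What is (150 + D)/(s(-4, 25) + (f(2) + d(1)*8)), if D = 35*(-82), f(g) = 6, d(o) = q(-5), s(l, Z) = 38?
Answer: -680/9 ≈ -75.556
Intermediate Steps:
d(o) = -1
D = -2870
(150 + D)/(s(-4, 25) + (f(2) + d(1)*8)) = (150 - 2870)/(38 + (6 - 1*8)) = -2720/(38 + (6 - 8)) = -2720/(38 - 2) = -2720/36 = -2720*1/36 = -680/9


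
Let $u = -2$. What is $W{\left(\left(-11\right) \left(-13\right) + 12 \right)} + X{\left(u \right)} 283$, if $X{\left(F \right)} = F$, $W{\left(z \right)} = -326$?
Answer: $-892$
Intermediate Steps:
$W{\left(\left(-11\right) \left(-13\right) + 12 \right)} + X{\left(u \right)} 283 = -326 - 566 = -892$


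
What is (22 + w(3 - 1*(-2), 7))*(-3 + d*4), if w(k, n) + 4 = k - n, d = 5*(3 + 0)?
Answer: 912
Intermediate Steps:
d = 15 (d = 5*3 = 15)
w(k, n) = -4 + k - n (w(k, n) = -4 + (k - n) = -4 + k - n)
(22 + w(3 - 1*(-2), 7))*(-3 + d*4) = (22 + (-4 + (3 - 1*(-2)) - 1*7))*(-3 + 15*4) = (22 + (-4 + (3 + 2) - 7))*(-3 + 60) = (22 + (-4 + 5 - 7))*57 = (22 - 6)*57 = 16*57 = 912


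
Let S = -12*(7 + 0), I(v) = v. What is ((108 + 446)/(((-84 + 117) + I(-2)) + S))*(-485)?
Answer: 268690/53 ≈ 5069.6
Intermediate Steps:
S = -84 (S = -12*7 = -84)
((108 + 446)/(((-84 + 117) + I(-2)) + S))*(-485) = ((108 + 446)/(((-84 + 117) - 2) - 84))*(-485) = (554/((33 - 2) - 84))*(-485) = (554/(31 - 84))*(-485) = (554/(-53))*(-485) = (554*(-1/53))*(-485) = -554/53*(-485) = 268690/53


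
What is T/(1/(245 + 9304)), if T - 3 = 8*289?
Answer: 22105935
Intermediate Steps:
T = 2315 (T = 3 + 8*289 = 3 + 2312 = 2315)
T/(1/(245 + 9304)) = 2315/(1/(245 + 9304)) = 2315/(1/9549) = 2315*9549 = 22105935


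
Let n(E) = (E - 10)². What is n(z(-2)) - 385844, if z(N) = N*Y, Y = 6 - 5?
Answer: -385700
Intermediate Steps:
Y = 1
z(N) = N (z(N) = N*1 = N)
n(E) = (-10 + E)²
n(z(-2)) - 385844 = (-10 - 2)² - 385844 = (-12)² - 385844 = 144 - 385844 = -385700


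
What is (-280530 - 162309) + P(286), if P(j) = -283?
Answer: -443122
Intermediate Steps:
(-280530 - 162309) + P(286) = (-280530 - 162309) - 283 = -442839 - 283 = -443122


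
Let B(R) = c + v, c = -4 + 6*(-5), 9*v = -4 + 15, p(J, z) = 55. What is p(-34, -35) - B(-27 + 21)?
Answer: 790/9 ≈ 87.778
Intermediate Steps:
v = 11/9 (v = (-4 + 15)/9 = (⅑)*11 = 11/9 ≈ 1.2222)
c = -34 (c = -4 - 30 = -34)
B(R) = -295/9 (B(R) = -34 + 11/9 = -295/9)
p(-34, -35) - B(-27 + 21) = 55 - 1*(-295/9) = 55 + 295/9 = 790/9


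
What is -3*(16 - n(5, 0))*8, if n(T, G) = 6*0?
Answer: -384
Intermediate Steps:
n(T, G) = 0
-3*(16 - n(5, 0))*8 = -3*(16 - 1*0)*8 = -3*(16 + 0)*8 = -3*16*8 = -48*8 = -384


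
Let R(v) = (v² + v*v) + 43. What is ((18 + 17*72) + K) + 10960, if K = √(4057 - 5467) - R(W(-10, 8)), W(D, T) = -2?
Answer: 12151 + I*√1410 ≈ 12151.0 + 37.55*I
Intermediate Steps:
R(v) = 43 + 2*v² (R(v) = (v² + v²) + 43 = 2*v² + 43 = 43 + 2*v²)
K = -51 + I*√1410 (K = √(4057 - 5467) - (43 + 2*(-2)²) = √(-1410) - (43 + 2*4) = I*√1410 - (43 + 8) = I*√1410 - 1*51 = I*√1410 - 51 = -51 + I*√1410 ≈ -51.0 + 37.55*I)
((18 + 17*72) + K) + 10960 = ((18 + 17*72) + (-51 + I*√1410)) + 10960 = ((18 + 1224) + (-51 + I*√1410)) + 10960 = (1242 + (-51 + I*√1410)) + 10960 = (1191 + I*√1410) + 10960 = 12151 + I*√1410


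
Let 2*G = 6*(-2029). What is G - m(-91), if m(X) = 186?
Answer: -6273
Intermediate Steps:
G = -6087 (G = (6*(-2029))/2 = (1/2)*(-12174) = -6087)
G - m(-91) = -6087 - 1*186 = -6087 - 186 = -6273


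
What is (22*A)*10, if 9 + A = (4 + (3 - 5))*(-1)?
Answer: -2420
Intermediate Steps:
A = -11 (A = -9 + (4 + (3 - 5))*(-1) = -9 + (4 - 2)*(-1) = -9 + 2*(-1) = -9 - 2 = -11)
(22*A)*10 = (22*(-11))*10 = -242*10 = -2420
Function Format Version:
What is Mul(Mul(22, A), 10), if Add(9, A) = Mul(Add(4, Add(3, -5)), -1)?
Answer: -2420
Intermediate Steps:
A = -11 (A = Add(-9, Mul(Add(4, Add(3, -5)), -1)) = Add(-9, Mul(Add(4, -2), -1)) = Add(-9, Mul(2, -1)) = Add(-9, -2) = -11)
Mul(Mul(22, A), 10) = Mul(Mul(22, -11), 10) = Mul(-242, 10) = -2420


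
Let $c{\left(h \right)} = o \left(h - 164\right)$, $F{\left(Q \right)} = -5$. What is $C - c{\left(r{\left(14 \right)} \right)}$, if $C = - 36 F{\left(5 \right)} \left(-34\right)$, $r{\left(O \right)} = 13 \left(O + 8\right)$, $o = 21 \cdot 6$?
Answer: $-21492$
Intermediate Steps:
$o = 126$
$r{\left(O \right)} = 104 + 13 O$ ($r{\left(O \right)} = 13 \left(8 + O\right) = 104 + 13 O$)
$C = -6120$ ($C = \left(-36\right) \left(-5\right) \left(-34\right) = 180 \left(-34\right) = -6120$)
$c{\left(h \right)} = -20664 + 126 h$ ($c{\left(h \right)} = 126 \left(h - 164\right) = 126 \left(-164 + h\right) = -20664 + 126 h$)
$C - c{\left(r{\left(14 \right)} \right)} = -6120 - \left(-20664 + 126 \left(104 + 13 \cdot 14\right)\right) = -6120 - \left(-20664 + 126 \left(104 + 182\right)\right) = -6120 - \left(-20664 + 126 \cdot 286\right) = -6120 - \left(-20664 + 36036\right) = -6120 - 15372 = -21492$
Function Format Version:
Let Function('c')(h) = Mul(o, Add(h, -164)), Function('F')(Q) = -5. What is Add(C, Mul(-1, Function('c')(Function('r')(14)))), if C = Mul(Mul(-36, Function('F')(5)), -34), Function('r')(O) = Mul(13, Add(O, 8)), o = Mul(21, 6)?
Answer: -21492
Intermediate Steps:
o = 126
Function('r')(O) = Add(104, Mul(13, O)) (Function('r')(O) = Mul(13, Add(8, O)) = Add(104, Mul(13, O)))
C = -6120 (C = Mul(Mul(-36, -5), -34) = Mul(180, -34) = -6120)
Function('c')(h) = Add(-20664, Mul(126, h)) (Function('c')(h) = Mul(126, Add(h, -164)) = Mul(126, Add(-164, h)) = Add(-20664, Mul(126, h)))
Add(C, Mul(-1, Function('c')(Function('r')(14)))) = Add(-6120, Mul(-1, Add(-20664, Mul(126, Add(104, Mul(13, 14)))))) = Add(-6120, Mul(-1, Add(-20664, Mul(126, Add(104, 182))))) = Add(-6120, Mul(-1, Add(-20664, Mul(126, 286)))) = Add(-6120, Mul(-1, Add(-20664, 36036))) = Add(-6120, Mul(-1, 15372)) = Add(-6120, -15372) = -21492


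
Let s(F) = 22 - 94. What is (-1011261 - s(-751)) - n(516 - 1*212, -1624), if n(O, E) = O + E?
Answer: -1009869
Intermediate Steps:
s(F) = -72
n(O, E) = E + O
(-1011261 - s(-751)) - n(516 - 1*212, -1624) = (-1011261 - 1*(-72)) - (-1624 + (516 - 1*212)) = (-1011261 + 72) - (-1624 + (516 - 212)) = -1011189 - (-1624 + 304) = -1011189 - 1*(-1320) = -1011189 + 1320 = -1009869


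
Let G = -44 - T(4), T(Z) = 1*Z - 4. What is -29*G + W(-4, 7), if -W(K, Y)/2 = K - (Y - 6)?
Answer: 1286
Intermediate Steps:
T(Z) = -4 + Z (T(Z) = Z - 4 = -4 + Z)
W(K, Y) = -12 - 2*K + 2*Y (W(K, Y) = -2*(K - (Y - 6)) = -2*(K - (-6 + Y)) = -2*(K + (6 - Y)) = -2*(6 + K - Y) = -12 - 2*K + 2*Y)
G = -44 (G = -44 - (-4 + 4) = -44 - 1*0 = -44 + 0 = -44)
-29*G + W(-4, 7) = -29*(-44) + (-12 - 2*(-4) + 2*7) = 1276 + (-12 + 8 + 14) = 1276 + 10 = 1286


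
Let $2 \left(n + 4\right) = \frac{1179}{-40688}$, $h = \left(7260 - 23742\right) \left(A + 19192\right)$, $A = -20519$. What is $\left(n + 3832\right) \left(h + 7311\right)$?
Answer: $\frac{6815419671009825}{81376} \approx 8.3752 \cdot 10^{10}$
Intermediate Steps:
$h = 21871614$ ($h = \left(7260 - 23742\right) \left(-20519 + 19192\right) = \left(-16482\right) \left(-1327\right) = 21871614$)
$n = - \frac{326683}{81376}$ ($n = -4 + \frac{1179 \frac{1}{-40688}}{2} = -4 + \frac{1179 \left(- \frac{1}{40688}\right)}{2} = -4 + \frac{1}{2} \left(- \frac{1179}{40688}\right) = -4 - \frac{1179}{81376} = - \frac{326683}{81376} \approx -4.0145$)
$\left(n + 3832\right) \left(h + 7311\right) = \left(- \frac{326683}{81376} + 3832\right) \left(21871614 + 7311\right) = \frac{311506149}{81376} \cdot 21878925 = \frac{6815419671009825}{81376}$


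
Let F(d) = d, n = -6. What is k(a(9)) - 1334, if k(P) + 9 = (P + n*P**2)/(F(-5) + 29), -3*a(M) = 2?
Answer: -48353/36 ≈ -1343.1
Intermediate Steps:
a(M) = -2/3 (a(M) = -1/3*2 = -2/3)
k(P) = -9 - P**2/4 + P/24 (k(P) = -9 + (P - 6*P**2)/(-5 + 29) = -9 + (P - 6*P**2)/24 = -9 + (P - 6*P**2)*(1/24) = -9 + (-P**2/4 + P/24) = -9 - P**2/4 + P/24)
k(a(9)) - 1334 = (-9 - (-2/3)**2/4 + (1/24)*(-2/3)) - 1334 = (-9 - 1/4*4/9 - 1/36) - 1334 = (-9 - 1/9 - 1/36) - 1334 = -329/36 - 1334 = -48353/36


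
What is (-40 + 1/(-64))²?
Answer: 6558721/4096 ≈ 1601.3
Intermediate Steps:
(-40 + 1/(-64))² = (-40 - 1/64)² = (-2561/64)² = 6558721/4096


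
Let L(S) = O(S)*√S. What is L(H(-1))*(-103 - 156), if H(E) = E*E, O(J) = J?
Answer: -259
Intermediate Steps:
H(E) = E²
L(S) = S^(3/2) (L(S) = S*√S = S^(3/2))
L(H(-1))*(-103 - 156) = ((-1)²)^(3/2)*(-103 - 156) = 1^(3/2)*(-259) = 1*(-259) = -259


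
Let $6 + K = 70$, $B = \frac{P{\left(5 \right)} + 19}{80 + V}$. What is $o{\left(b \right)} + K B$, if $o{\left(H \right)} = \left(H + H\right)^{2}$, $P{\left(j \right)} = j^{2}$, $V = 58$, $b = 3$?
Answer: $\frac{3892}{69} \approx 56.406$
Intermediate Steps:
$o{\left(H \right)} = 4 H^{2}$ ($o{\left(H \right)} = \left(2 H\right)^{2} = 4 H^{2}$)
$B = \frac{22}{69}$ ($B = \frac{5^{2} + 19}{80 + 58} = \frac{25 + 19}{138} = 44 \cdot \frac{1}{138} = \frac{22}{69} \approx 0.31884$)
$K = 64$ ($K = -6 + 70 = 64$)
$o{\left(b \right)} + K B = 4 \cdot 3^{2} + 64 \cdot \frac{22}{69} = 4 \cdot 9 + \frac{1408}{69} = 36 + \frac{1408}{69} = \frac{3892}{69}$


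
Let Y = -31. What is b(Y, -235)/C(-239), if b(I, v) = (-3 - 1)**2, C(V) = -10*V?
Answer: 8/1195 ≈ 0.0066946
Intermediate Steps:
b(I, v) = 16 (b(I, v) = (-4)**2 = 16)
b(Y, -235)/C(-239) = 16/((-10*(-239))) = 16/2390 = 16*(1/2390) = 8/1195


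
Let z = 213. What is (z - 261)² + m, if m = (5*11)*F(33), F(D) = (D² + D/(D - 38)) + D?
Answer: 63651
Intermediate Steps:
F(D) = D + D² + D/(-38 + D) (F(D) = (D² + D/(-38 + D)) + D = D + D² + D/(-38 + D))
m = 61347 (m = (5*11)*(33*(-37 + 33² - 37*33)/(-38 + 33)) = 55*(33*(-37 + 1089 - 1221)/(-5)) = 55*(33*(-⅕)*(-169)) = 55*(5577/5) = 61347)
(z - 261)² + m = (213 - 261)² + 61347 = (-48)² + 61347 = 2304 + 61347 = 63651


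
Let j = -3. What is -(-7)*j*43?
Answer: -903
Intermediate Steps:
-(-7)*j*43 = -(-7)*(-3)*43 = -1*21*43 = -21*43 = -903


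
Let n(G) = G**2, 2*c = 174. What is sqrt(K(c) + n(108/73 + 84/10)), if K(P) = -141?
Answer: I*sqrt(5781489)/365 ≈ 6.5876*I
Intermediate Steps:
c = 87 (c = (1/2)*174 = 87)
sqrt(K(c) + n(108/73 + 84/10)) = sqrt(-141 + (108/73 + 84/10)**2) = sqrt(-141 + (108*(1/73) + 84*(1/10))**2) = sqrt(-141 + (108/73 + 42/5)**2) = sqrt(-141 + (3606/365)**2) = sqrt(-141 + 13003236/133225) = sqrt(-5781489/133225) = I*sqrt(5781489)/365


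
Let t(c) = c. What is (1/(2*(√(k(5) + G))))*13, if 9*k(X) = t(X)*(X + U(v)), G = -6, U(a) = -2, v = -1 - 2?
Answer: -I*√39/2 ≈ -3.1225*I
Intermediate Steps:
v = -3
k(X) = X*(-2 + X)/9 (k(X) = (X*(X - 2))/9 = (X*(-2 + X))/9 = X*(-2 + X)/9)
(1/(2*(√(k(5) + G))))*13 = (1/(2*(√((⅑)*5*(-2 + 5) - 6))))*13 = (1/(2*(√((⅑)*5*3 - 6))))*13 = (1/(2*(√(5/3 - 6))))*13 = (1/(2*(√(-13/3))))*13 = (1/(2*((I*√39/3))))*13 = ((-I*√39/13)/2)*13 = -I*√39/26*13 = -I*√39/2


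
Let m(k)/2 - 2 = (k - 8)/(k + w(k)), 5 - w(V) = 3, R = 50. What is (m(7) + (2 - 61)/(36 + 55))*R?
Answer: 128150/819 ≈ 156.47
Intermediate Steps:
w(V) = 2 (w(V) = 5 - 1*3 = 5 - 3 = 2)
m(k) = 4 + 2*(-8 + k)/(2 + k) (m(k) = 4 + 2*((k - 8)/(k + 2)) = 4 + 2*((-8 + k)/(2 + k)) = 4 + 2*(-8 + k)/(2 + k))
(m(7) + (2 - 61)/(36 + 55))*R = (2*(-4 + 3*7)/(2 + 7) + (2 - 61)/(36 + 55))*50 = (2*(-4 + 21)/9 - 59/91)*50 = (2*(⅑)*17 - 59*1/91)*50 = (34/9 - 59/91)*50 = (2563/819)*50 = 128150/819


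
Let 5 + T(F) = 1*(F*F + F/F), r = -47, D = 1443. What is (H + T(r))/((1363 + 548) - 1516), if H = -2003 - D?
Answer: -1241/395 ≈ -3.1418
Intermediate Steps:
H = -3446 (H = -2003 - 1*1443 = -2003 - 1443 = -3446)
T(F) = -4 + F**2 (T(F) = -5 + 1*(F*F + F/F) = -5 + 1*(F**2 + 1) = -5 + 1*(1 + F**2) = -5 + (1 + F**2) = -4 + F**2)
(H + T(r))/((1363 + 548) - 1516) = (-3446 + (-4 + (-47)**2))/((1363 + 548) - 1516) = (-3446 + (-4 + 2209))/(1911 - 1516) = (-3446 + 2205)/395 = -1241*1/395 = -1241/395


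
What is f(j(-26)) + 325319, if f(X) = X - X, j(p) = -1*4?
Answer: 325319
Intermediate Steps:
j(p) = -4
f(X) = 0
f(j(-26)) + 325319 = 0 + 325319 = 325319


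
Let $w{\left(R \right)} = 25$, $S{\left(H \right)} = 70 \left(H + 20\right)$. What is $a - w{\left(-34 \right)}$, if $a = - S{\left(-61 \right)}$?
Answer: $2845$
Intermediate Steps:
$S{\left(H \right)} = 1400 + 70 H$ ($S{\left(H \right)} = 70 \left(20 + H\right) = 1400 + 70 H$)
$a = 2870$ ($a = - (1400 + 70 \left(-61\right)) = - (1400 - 4270) = \left(-1\right) \left(-2870\right) = 2870$)
$a - w{\left(-34 \right)} = 2870 - 25 = 2845$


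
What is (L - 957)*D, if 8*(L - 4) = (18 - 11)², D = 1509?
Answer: -11430675/8 ≈ -1.4288e+6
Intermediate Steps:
L = 81/8 (L = 4 + (18 - 11)²/8 = 4 + (⅛)*7² = 4 + (⅛)*49 = 4 + 49/8 = 81/8 ≈ 10.125)
(L - 957)*D = (81/8 - 957)*1509 = -7575/8*1509 = -11430675/8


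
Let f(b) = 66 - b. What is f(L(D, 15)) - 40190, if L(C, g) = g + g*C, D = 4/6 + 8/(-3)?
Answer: -40109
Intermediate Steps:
D = -2 (D = 4*(1/6) + 8*(-1/3) = 2/3 - 8/3 = -2)
L(C, g) = g + C*g
f(L(D, 15)) - 40190 = (66 - 15*(1 - 2)) - 40190 = (66 - 15*(-1)) - 40190 = (66 - 1*(-15)) - 40190 = (66 + 15) - 40190 = 81 - 40190 = -40109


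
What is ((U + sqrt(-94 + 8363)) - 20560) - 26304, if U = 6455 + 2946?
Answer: -37463 + sqrt(8269) ≈ -37372.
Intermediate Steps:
U = 9401
((U + sqrt(-94 + 8363)) - 20560) - 26304 = ((9401 + sqrt(-94 + 8363)) - 20560) - 26304 = ((9401 + sqrt(8269)) - 20560) - 26304 = (-11159 + sqrt(8269)) - 26304 = -37463 + sqrt(8269)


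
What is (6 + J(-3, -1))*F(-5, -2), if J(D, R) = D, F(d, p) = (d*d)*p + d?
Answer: -165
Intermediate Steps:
F(d, p) = d + p*d**2 (F(d, p) = d**2*p + d = p*d**2 + d = d + p*d**2)
(6 + J(-3, -1))*F(-5, -2) = (6 - 3)*(-5*(1 - 5*(-2))) = 3*(-5*(1 + 10)) = 3*(-5*11) = 3*(-55) = -165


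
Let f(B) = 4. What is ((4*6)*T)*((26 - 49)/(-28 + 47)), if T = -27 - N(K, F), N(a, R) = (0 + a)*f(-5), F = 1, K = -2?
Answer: 552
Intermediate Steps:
N(a, R) = 4*a (N(a, R) = (0 + a)*4 = a*4 = 4*a)
T = -19 (T = -27 - 4*(-2) = -27 - 1*(-8) = -27 + 8 = -19)
((4*6)*T)*((26 - 49)/(-28 + 47)) = ((4*6)*(-19))*((26 - 49)/(-28 + 47)) = (24*(-19))*(-23/19) = -(-10488)/19 = -456*(-23/19) = 552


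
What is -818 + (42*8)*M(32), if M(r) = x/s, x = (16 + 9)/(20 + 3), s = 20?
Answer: -18394/23 ≈ -799.74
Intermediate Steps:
x = 25/23 ≈ 1.0870
M(r) = 5/92 (M(r) = (25/23)/20 = (25/23)*(1/20) = 5/92)
-818 + (42*8)*M(32) = -818 + (42*8)*(5/92) = -818 + 336*(5/92) = -818 + 420/23 = -18394/23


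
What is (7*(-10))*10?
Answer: -700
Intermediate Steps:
(7*(-10))*10 = -70*10 = -700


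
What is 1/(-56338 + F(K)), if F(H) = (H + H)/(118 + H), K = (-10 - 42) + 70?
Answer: -34/1915483 ≈ -1.7750e-5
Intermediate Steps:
K = 18 (K = -52 + 70 = 18)
F(H) = 2*H/(118 + H) (F(H) = (2*H)/(118 + H) = 2*H/(118 + H))
1/(-56338 + F(K)) = 1/(-56338 + 2*18/(118 + 18)) = 1/(-56338 + 2*18/136) = 1/(-56338 + 2*18*(1/136)) = 1/(-56338 + 9/34) = 1/(-1915483/34) = -34/1915483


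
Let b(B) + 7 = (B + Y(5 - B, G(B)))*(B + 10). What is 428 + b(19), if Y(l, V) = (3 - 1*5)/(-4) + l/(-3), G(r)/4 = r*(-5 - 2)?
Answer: 6731/6 ≈ 1121.8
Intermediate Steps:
G(r) = -28*r (G(r) = 4*(r*(-5 - 2)) = 4*(r*(-7)) = 4*(-7*r) = -28*r)
Y(l, V) = ½ - l/3 (Y(l, V) = (3 - 5)*(-¼) + l*(-⅓) = -2*(-¼) - l/3 = ½ - l/3)
b(B) = -7 + (10 + B)*(-7/6 + 4*B/3) (b(B) = -7 + (B + (½ - (5 - B)/3))*(B + 10) = -7 + (B + (½ + (-5/3 + B/3)))*(10 + B) = -7 + (B + (-7/6 + B/3))*(10 + B) = -7 + (-7/6 + 4*B/3)*(10 + B) = -7 + (10 + B)*(-7/6 + 4*B/3))
428 + b(19) = 428 + (-56/3 + (4/3)*19² + (73/6)*19) = 428 + (-56/3 + (4/3)*361 + 1387/6) = 428 + (-56/3 + 1444/3 + 1387/6) = 428 + 4163/6 = 6731/6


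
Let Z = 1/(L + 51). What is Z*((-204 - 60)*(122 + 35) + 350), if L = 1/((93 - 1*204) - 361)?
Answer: -19398256/24071 ≈ -805.88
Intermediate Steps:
L = -1/472 (L = 1/((93 - 204) - 361) = 1/(-111 - 361) = 1/(-472) = -1/472 ≈ -0.0021186)
Z = 472/24071 (Z = 1/(-1/472 + 51) = 1/(24071/472) = 472/24071 ≈ 0.019609)
Z*((-204 - 60)*(122 + 35) + 350) = 472*((-204 - 60)*(122 + 35) + 350)/24071 = 472*(-264*157 + 350)/24071 = 472*(-41448 + 350)/24071 = (472/24071)*(-41098) = -19398256/24071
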